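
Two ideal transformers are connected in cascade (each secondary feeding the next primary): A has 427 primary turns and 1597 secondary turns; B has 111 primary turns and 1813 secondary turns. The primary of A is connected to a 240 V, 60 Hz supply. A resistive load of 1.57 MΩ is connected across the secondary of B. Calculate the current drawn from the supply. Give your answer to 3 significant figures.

I_supply ≈ 0.570 A

Secondary of A: V = 240.00 × 1597/427 = 897.61 V.
Secondary of B: V = 897.61 × 1813/111 = 14661 V.
I_load = 14661/(1.57×10^6) = 0.0093382 A, so P_out = 14661 × 0.0093382 = 136.91 W.
All ideal ⇒ P_in = P_out, so I_supply = 136.91/240 = 0.570 A.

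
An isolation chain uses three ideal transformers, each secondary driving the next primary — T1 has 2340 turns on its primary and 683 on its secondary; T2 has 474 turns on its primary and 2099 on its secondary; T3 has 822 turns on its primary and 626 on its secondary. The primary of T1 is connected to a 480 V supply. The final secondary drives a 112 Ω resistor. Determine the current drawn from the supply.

I_supply ≈ 4.15 A

Secondary of T1: V = 480.00 × 683/2340 = 140.10 V.
Secondary of T2: V = 140.10 × 2099/474 = 620.41 V.
Secondary of T3: V = 620.41 × 626/822 = 472.48 V.
I_load = 472.48/112 = 4.2186 A, so P_out = 472.48 × 4.2186 = 1993.2 W.
All ideal ⇒ P_in = P_out, so I_supply = 1993.2/480 = 4.15 A.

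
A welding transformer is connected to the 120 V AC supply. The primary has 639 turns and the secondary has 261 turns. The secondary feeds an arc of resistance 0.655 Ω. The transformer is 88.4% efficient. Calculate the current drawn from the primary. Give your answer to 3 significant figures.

V_s = 120 × 261/639 = 49.014 V.
I_s = V_s/R = 49.014/0.655 = 74.831 A.
P_out = V_s I_s = 49.014 × 74.831 = 3667.8 W.
P_in = P_out/η = 3667.8/0.884 = 4149.0 W.
I_p = P_in/V_p = 4149.0/120 = 34.6 A.

I_p ≈ 34.6 A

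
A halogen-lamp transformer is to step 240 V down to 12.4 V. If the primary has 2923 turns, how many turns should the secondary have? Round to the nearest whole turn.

N_s = 151 turns

N_s/N_p = V_s/V_p, so N_s = 2923 × 12.4/240 = 151.0 ≈ 151 turns.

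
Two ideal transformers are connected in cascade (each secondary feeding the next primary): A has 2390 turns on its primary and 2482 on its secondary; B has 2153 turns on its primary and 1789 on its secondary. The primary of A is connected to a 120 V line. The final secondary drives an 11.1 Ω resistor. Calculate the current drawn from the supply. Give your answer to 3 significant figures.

Secondary of A: V = 120.00 × 2482/2390 = 124.62 V.
Secondary of B: V = 124.62 × 1789/2153 = 103.55 V.
I_load = 103.55/11.1 = 9.3289 A, so P_out = 103.55 × 9.3289 = 966.01 W.
All ideal ⇒ P_in = P_out, so I_supply = 966.01/120 = 8.05 A.

I_supply ≈ 8.05 A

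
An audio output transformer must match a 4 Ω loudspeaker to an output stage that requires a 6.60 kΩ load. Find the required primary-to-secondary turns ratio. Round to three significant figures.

Z_p/Z_s = (N_p/N_s)², so N_p/N_s = √(6600/4) = √1650 = 40.6.

N_p/N_s ≈ 40.6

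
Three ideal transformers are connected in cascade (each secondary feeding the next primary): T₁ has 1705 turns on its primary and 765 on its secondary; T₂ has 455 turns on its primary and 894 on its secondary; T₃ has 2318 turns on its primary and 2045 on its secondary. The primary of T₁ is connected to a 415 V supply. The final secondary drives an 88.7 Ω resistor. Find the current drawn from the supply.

After T₁: V = 415.00 × 765/1705 = 186.20 V.
After T₂: V = 186.20 × 894/455 = 365.86 V.
After T₃: V = 365.86 × 2045/2318 = 322.77 V.
I_load = 322.77/88.7 = 3.6389 A, so P_out = 322.77 × 3.6389 = 1174.5 W.
All ideal ⇒ P_in = P_out, so I_supply = 1174.5/415 = 2.83 A.

I_supply ≈ 2.83 A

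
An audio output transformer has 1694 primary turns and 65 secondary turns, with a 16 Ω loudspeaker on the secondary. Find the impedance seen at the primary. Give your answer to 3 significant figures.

Z_p = (N_p/N_s)² × Z_s = (1694/65)² × 16 = 10900 Ω.

Z_p ≈ 10900 Ω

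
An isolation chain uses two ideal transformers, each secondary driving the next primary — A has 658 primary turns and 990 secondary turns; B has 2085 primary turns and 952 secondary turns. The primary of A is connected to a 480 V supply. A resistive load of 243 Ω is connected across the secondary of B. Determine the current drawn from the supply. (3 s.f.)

I_supply ≈ 0.932 A

After A: V = 480.00 × 990/658 = 722.19 V.
After B: V = 722.19 × 952/2085 = 329.75 V.
I_load = 329.75/243 = 1.3570 A, so P_out = 329.75 × 1.3570 = 447.46 W.
All ideal ⇒ P_in = P_out, so I_supply = 447.46/480 = 0.932 A.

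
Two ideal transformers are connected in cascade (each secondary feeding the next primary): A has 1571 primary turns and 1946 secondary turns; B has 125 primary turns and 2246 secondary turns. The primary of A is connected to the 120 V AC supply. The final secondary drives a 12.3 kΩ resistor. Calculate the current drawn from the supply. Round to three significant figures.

Secondary of A: V = 120.00 × 1946/1571 = 148.64 V.
Secondary of B: V = 148.64 × 2246/125 = 2670.8 V.
I_load = 2670.8/12300 = 0.21714 A, so P_out = 2670.8 × 0.21714 = 579.95 W.
All ideal ⇒ P_in = P_out, so I_supply = 579.95/120 = 4.83 A.

I_supply ≈ 4.83 A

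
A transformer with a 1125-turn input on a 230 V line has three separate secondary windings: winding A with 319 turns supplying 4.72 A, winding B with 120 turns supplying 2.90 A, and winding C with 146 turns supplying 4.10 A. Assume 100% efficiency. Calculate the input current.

V_A = 230 × 319/1125 = 65.218 V; V_B = 230 × 120/1125 = 24.533 V; V_C = 230 × 146/1125 = 29.849 V.
P_out = V_A I_A + V_B I_B + V_C I_C = 65.218×4.72 + 24.533×2.90 + 29.849×4.10 = 307.83 + 71.147 + 122.38 = 501.36 W.
Ideal ⇒ P_in = P_out, so I_in = P_out/V_in = 501.36/230 = 2.18 A.

I_in ≈ 2.18 A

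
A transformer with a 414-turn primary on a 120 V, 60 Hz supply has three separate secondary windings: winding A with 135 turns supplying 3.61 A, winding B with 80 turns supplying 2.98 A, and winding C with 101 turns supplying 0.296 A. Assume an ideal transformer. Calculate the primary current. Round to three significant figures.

V_A = 120 × 135/414 = 39.130 V; V_B = 120 × 80/414 = 23.188 V; V_C = 120 × 101/414 = 29.275 V.
P_out = V_A I_A + V_B I_B + V_C I_C = 39.130×3.61 + 23.188×2.98 + 29.275×0.296 = 141.26 + 69.101 + 8.6655 = 219.03 W.
Ideal ⇒ P_in = P_out, so I_p = P_out/V_p = 219.03/120 = 1.83 A.

I_p ≈ 1.83 A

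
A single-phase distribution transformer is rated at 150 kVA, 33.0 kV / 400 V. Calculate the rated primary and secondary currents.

I_p ≈ 4.55 A, I_s ≈ 375 A

I_p = S/V_p = 150000/33000 = 4.55 A.
I_s = S/V_s = 150000/400 = 375 A.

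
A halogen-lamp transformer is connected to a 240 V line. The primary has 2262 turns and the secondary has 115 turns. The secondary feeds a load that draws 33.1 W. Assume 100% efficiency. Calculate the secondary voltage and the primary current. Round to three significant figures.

V_s ≈ 12.2 V, I_p ≈ 0.138 A

V_s = V_p × N_s/N_p = 240 × 115/2262 = 12.202 V.
I_s = P/V_s = 33.1/12.202 = 2.7128 A.
I_p = I_s × N_s/N_p = 2.7128 × 115/2262 = 0.138 A.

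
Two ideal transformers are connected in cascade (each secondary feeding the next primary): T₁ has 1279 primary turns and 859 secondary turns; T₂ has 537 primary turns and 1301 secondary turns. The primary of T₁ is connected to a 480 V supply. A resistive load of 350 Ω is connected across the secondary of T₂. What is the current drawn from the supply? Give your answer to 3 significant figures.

I_supply ≈ 3.63 A

After T₁: V = 480.00 × 859/1279 = 322.38 V.
After T₂: V = 322.38 × 1301/537 = 781.03 V.
I_load = 781.03/350 = 2.2315 A, so P_out = 781.03 × 2.2315 = 1742.9 W.
All ideal ⇒ P_in = P_out, so I_supply = 1742.9/480 = 3.63 A.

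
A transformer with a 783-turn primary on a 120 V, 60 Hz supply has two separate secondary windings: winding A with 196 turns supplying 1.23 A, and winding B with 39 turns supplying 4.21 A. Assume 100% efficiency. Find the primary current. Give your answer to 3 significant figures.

I_p ≈ 0.518 A

V_A = 120 × 196/783 = 30.038 V; V_B = 120 × 39/783 = 5.9770 V.
P_out = V_A I_A + V_B I_B = 30.038×1.23 + 5.9770×4.21 = 36.947 + 25.163 = 62.110 W.
Ideal ⇒ P_in = P_out, so I_p = P_out/V_p = 62.110/120 = 0.518 A.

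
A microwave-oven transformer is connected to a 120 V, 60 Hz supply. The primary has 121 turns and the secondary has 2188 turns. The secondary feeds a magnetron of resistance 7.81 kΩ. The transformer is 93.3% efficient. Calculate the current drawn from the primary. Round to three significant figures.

I_p ≈ 5.38 A

V_s = 120 × 2188/121 = 2169.9 V.
I_s = V_s/R = 2169.9/7810 = 0.27784 A.
P_out = V_s I_s = 2169.9 × 0.27784 = 602.89 W.
P_in = P_out/η = 602.89/0.933 = 646.18 W.
I_p = P_in/V_p = 646.18/120 = 5.38 A.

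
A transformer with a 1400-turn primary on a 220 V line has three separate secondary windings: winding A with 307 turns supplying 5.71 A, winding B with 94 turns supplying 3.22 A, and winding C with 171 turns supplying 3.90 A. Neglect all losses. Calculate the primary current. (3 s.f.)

V_A = 220 × 307/1400 = 48.243 V; V_B = 220 × 94/1400 = 14.771 V; V_C = 220 × 171/1400 = 26.871 V.
P_out = V_A I_A + V_B I_B + V_C I_C = 48.243×5.71 + 14.771×3.22 + 26.871×3.90 = 275.47 + 47.564 + 104.80 = 427.83 W.
Ideal ⇒ P_in = P_out, so I_p = P_out/V_p = 427.83/220 = 1.94 A.

I_p ≈ 1.94 A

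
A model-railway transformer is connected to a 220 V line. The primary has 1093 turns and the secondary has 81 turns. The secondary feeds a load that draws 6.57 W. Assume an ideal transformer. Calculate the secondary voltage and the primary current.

V_s ≈ 16.3 V, I_p ≈ 0.0299 A

V_s = V_p × N_s/N_p = 220 × 81/1093 = 16.304 V.
I_s = P/V_s = 6.57/16.304 = 0.40297 A.
I_p = I_s × N_s/N_p = 0.40297 × 81/1093 = 0.0299 A.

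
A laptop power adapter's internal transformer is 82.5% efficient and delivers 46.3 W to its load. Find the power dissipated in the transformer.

P_in = P_out/η = 46.3/0.825 = 56.1212 W.
P_loss = P_in − P_out = 56.1212 − 46.3 = 9.82 W.

P_loss ≈ 9.82 W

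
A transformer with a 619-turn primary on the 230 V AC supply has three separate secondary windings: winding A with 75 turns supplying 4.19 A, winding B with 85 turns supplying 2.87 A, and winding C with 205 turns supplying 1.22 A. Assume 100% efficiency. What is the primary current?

V_A = 230 × 75/619 = 27.868 V; V_B = 230 × 85/619 = 31.583 V; V_C = 230 × 205/619 = 76.171 V.
P_out = V_A I_A + V_B I_B + V_C I_C = 27.868×4.19 + 31.583×2.87 + 76.171×1.22 = 116.76 + 90.644 + 92.929 = 300.34 W.
Ideal ⇒ P_in = P_out, so I_p = P_out/V_p = 300.34/230 = 1.31 A.

I_p ≈ 1.31 A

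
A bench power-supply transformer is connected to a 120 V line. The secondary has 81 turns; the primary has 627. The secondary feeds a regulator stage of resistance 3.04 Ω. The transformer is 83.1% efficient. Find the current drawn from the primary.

I_p ≈ 0.793 A

V_s = 120 × 81/627 = 15.502 V.
I_s = V_s/R = 15.502/3.04 = 5.0995 A.
P_out = V_s I_s = 15.502 × 5.0995 = 79.054 W.
P_in = P_out/η = 79.054/0.831 = 95.131 W.
I_p = P_in/V_p = 95.131/120 = 0.793 A.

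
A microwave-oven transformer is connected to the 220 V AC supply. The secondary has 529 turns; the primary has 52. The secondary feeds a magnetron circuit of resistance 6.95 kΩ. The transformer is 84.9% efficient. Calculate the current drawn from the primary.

V_s = 220 × 529/52 = 2238.1 V.
I_s = V_s/R = 2238.1/6950 = 0.32203 A.
P_out = V_s I_s = 2238.1 × 0.32203 = 720.72 W.
P_in = P_out/η = 720.72/0.849 = 848.90 W.
I_p = P_in/V_p = 848.90/220 = 3.86 A.

I_p ≈ 3.86 A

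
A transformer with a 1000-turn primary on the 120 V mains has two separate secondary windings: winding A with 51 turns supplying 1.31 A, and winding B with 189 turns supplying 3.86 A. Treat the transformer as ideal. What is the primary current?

V_A = 120 × 51/1000 = 6.1200 V; V_B = 120 × 189/1000 = 22.680 V.
P_out = V_A I_A + V_B I_B = 6.1200×1.31 + 22.680×3.86 = 8.0172 + 87.545 = 95.562 W.
Ideal ⇒ P_in = P_out, so I_p = P_out/V_p = 95.562/120 = 0.796 A.

I_p ≈ 0.796 A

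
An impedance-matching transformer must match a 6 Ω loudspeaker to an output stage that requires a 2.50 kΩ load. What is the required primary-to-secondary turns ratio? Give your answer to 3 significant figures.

N_p/N_s ≈ 20.4

Z_p/Z_s = (N_p/N_s)², so N_p/N_s = √(2500/6) = √417 = 20.4.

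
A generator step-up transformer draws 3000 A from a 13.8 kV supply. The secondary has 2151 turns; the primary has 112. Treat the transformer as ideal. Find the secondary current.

I_s/I_p = N_p/N_s, so I_s = 3000 × 112/2151 = 156 A.

I_s ≈ 156 A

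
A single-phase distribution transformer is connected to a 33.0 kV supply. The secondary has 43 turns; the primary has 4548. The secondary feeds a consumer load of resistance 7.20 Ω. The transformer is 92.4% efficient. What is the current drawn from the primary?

V_s = 33000 × 43/4548 = 312.01 V.
I_s = V_s/R = 312.01/7.20 = 43.334 A.
P_out = V_s I_s = 312.01 × 43.334 = 13520 W.
P_in = P_out/η = 13520/0.924 = 14633 W.
I_p = P_in/V_p = 14633/33000 = 0.443 A.

I_p ≈ 0.443 A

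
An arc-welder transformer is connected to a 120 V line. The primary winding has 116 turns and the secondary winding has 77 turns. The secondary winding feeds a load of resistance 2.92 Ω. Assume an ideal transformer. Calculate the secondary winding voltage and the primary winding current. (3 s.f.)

V_s = V_p × N_s/N_p = 120 × 77/116 = 79.655 V.
I_s = V_s/R = 79.655/2.92 = 27.279 A.
I_p = I_s × N_s/N_p = 27.279 × 77/116 = 18.1 A.

V_s ≈ 79.7 V, I_p ≈ 18.1 A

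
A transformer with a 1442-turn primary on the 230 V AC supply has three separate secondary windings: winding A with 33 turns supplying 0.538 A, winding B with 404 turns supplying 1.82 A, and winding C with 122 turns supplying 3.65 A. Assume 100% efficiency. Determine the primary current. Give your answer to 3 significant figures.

V_A = 230 × 33/1442 = 5.2635 V; V_B = 230 × 404/1442 = 64.438 V; V_C = 230 × 122/1442 = 19.459 V.
P_out = V_A I_A + V_B I_B + V_C I_C = 5.2635×0.538 + 64.438×1.82 + 19.459×3.65 = 2.8318 + 117.28 + 71.026 = 191.14 W.
Ideal ⇒ P_in = P_out, so I_p = P_out/V_p = 191.14/230 = 0.831 A.

I_p ≈ 0.831 A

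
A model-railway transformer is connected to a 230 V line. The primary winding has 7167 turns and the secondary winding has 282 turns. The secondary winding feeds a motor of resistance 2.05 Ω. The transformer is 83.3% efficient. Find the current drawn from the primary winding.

V_s = 230 × 282/7167 = 9.0498 V.
I_s = V_s/R = 9.0498/2.05 = 4.4145 A.
P_out = V_s I_s = 9.0498 × 4.4145 = 39.951 W.
P_in = P_out/η = 39.951/0.833 = 47.960 W.
I_p = P_in/V_p = 47.960/230 = 0.209 A.

I_p ≈ 0.209 A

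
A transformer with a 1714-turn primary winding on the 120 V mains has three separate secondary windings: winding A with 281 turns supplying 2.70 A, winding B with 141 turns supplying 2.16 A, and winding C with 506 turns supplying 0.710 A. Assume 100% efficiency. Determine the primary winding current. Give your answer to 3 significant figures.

I_p ≈ 0.830 A

V_A = 120 × 281/1714 = 19.673 V; V_B = 120 × 141/1714 = 9.8716 V; V_C = 120 × 506/1714 = 35.426 V.
P_out = V_A I_A + V_B I_B + V_C I_C = 19.673×2.70 + 9.8716×2.16 + 35.426×0.710 = 53.118 + 21.323 + 25.152 = 99.593 W.
Ideal ⇒ P_in = P_out, so I_p = P_out/V_p = 99.593/120 = 0.830 A.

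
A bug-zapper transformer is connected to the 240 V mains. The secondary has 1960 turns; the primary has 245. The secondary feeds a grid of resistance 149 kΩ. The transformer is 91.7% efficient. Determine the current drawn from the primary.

I_p ≈ 0.112 A

V_s = 240 × 1960/245 = 1920.0 V.
I_s = V_s/R = 1920.0/149000 = 0.012886 A.
P_out = V_s I_s = 1920.0 × 0.012886 = 24.741 W.
P_in = P_out/η = 24.741/0.917 = 26.980 W.
I_p = P_in/V_p = 26.980/240 = 0.112 A.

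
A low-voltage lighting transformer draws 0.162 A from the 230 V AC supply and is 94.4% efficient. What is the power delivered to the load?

P_out ≈ 35.2 W

P_in = V_p I_p = 230 × 0.162 = 37.260 W.
P_out = η P_in = 0.944 × 37.260 = 35.2 W.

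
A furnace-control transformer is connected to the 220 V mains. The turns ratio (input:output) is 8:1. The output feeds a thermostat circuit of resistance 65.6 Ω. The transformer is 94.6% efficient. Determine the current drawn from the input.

V_out = 220 × 1/8 = 27.500 V.
I_out = V_out/R = 27.500/65.6 = 0.41921 A.
P_out = V_out I_out = 27.500 × 0.41921 = 11.528 W.
P_in = P_out/η = 11.528/0.946 = 12.186 W.
I_in = P_in/V_in = 12.186/220 = 0.0554 A.

I_in ≈ 0.0554 A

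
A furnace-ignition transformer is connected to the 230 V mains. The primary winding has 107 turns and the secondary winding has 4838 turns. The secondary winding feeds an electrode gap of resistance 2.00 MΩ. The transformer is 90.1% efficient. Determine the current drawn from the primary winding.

V_s = 230 × 4838/107 = 10399 V.
I_s = V_s/R = 10399/(2.00×10^6) = 0.0051997 A.
P_out = V_s I_s = 10399 × 0.0051997 = 54.074 W.
P_in = P_out/η = 54.074/0.901 = 60.016 W.
I_p = P_in/V_p = 60.016/230 = 0.261 A.

I_p ≈ 0.261 A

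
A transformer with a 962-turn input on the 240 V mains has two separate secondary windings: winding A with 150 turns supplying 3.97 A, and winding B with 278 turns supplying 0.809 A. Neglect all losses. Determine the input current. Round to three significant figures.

I_in ≈ 0.853 A

V_A = 240 × 150/962 = 37.422 V; V_B = 240 × 278/962 = 69.356 V.
P_out = V_A I_A + V_B I_B = 37.422×3.97 + 69.356×0.809 = 148.57 + 56.109 = 204.67 W.
Ideal ⇒ P_in = P_out, so I_in = P_out/V_in = 204.67/240 = 0.853 A.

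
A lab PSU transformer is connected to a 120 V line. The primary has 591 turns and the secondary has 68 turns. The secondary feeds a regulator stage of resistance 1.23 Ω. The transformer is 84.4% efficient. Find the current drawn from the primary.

V_s = 120 × 68/591 = 13.807 V.
I_s = V_s/R = 13.807/1.23 = 11.225 A.
P_out = V_s I_s = 13.807 × 11.225 = 154.99 W.
P_in = P_out/η = 154.99/0.844 = 183.64 W.
I_p = P_in/V_p = 183.64/120 = 1.53 A.

I_p ≈ 1.53 A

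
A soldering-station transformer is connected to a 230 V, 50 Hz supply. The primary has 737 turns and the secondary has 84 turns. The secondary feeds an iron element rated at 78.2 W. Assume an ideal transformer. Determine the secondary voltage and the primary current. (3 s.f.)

V_s = V_p × N_s/N_p = 230 × 84/737 = 26.214 V.
I_s = P/V_s = 78.2/26.214 = 2.9831 A.
I_p = I_s × N_s/N_p = 2.9831 × 84/737 = 0.340 A.

V_s ≈ 26.2 V, I_p ≈ 0.340 A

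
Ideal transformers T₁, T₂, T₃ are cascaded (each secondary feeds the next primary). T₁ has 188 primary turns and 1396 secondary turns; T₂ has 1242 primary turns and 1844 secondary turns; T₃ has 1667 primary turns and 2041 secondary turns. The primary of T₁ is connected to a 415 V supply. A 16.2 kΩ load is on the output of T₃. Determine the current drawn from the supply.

I_supply ≈ 4.67 A

Secondary of T₁: V = 415.00 × 1396/188 = 3081.6 V.
Secondary of T₂: V = 3081.6 × 1844/1242 = 4575.3 V.
Secondary of T₃: V = 4575.3 × 2041/1667 = 5601.7 V.
I_load = 5601.7/16200 = 0.34579 A, so P_out = 5601.7 × 0.34579 = 1937.0 W.
All ideal ⇒ P_in = P_out, so I_supply = 1937.0/415 = 4.67 A.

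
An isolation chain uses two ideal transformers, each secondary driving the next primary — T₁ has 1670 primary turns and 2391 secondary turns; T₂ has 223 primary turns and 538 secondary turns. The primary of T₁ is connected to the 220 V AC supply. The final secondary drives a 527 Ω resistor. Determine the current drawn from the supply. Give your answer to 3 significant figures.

After T₁: V = 220.00 × 2391/1670 = 314.98 V.
After T₂: V = 314.98 × 538/223 = 759.91 V.
I_load = 759.91/527 = 1.4420 A, so P_out = 759.91 × 1.4420 = 1095.8 W.
All ideal ⇒ P_in = P_out, so I_supply = 1095.8/220 = 4.98 A.

I_supply ≈ 4.98 A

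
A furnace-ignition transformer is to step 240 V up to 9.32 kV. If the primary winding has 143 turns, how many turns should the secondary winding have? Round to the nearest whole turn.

N_s = 5553 turns

N_s/N_p = V_s/V_p, so N_s = 143 × 9320/240 = 5553.2 ≈ 5553 turns.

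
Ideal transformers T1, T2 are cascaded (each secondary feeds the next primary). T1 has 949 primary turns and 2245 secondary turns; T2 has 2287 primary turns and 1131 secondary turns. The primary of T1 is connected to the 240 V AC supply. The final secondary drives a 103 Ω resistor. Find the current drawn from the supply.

I_supply ≈ 3.19 A

Secondary of T1: V = 240.00 × 2245/949 = 567.76 V.
Secondary of T2: V = 567.76 × 1131/2287 = 280.77 V.
I_load = 280.77/103 = 2.7260 A, so P_out = 280.77 × 2.7260 = 765.38 W.
All ideal ⇒ P_in = P_out, so I_supply = 765.38/240 = 3.19 A.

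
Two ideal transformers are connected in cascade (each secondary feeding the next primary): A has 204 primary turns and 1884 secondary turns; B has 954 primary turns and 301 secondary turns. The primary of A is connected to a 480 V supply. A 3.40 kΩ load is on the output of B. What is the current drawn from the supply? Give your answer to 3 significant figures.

Secondary of A: V = 480.00 × 1884/204 = 4432.9 V.
Secondary of B: V = 4432.9 × 301/954 = 1398.7 V.
I_load = 1398.7/3400 = 0.41137 A, so P_out = 1398.7 × 0.41137 = 575.36 W.
All ideal ⇒ P_in = P_out, so I_supply = 575.36/480 = 1.20 A.

I_supply ≈ 1.20 A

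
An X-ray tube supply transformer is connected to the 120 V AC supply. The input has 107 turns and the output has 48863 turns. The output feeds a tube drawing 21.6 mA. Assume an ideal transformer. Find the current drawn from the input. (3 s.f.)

I_in ≈ 9.86 A

For an ideal transformer I_in N_in = I_out N_out, so I_in = 0.0216 × 48863/107 = 9.86 A.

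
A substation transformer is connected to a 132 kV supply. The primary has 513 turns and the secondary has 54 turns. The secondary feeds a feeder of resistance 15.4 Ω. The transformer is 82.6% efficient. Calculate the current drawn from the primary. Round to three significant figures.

V_s = 132000 × 54/513 = 13895 V.
I_s = V_s/R = 13895/15.4 = 902.26 A.
P_out = V_s I_s = 13895 × 902.26 = 1.2537×10^7 W.
P_in = P_out/η = 1.2537×10^7/0.826 = 1.5177×10^7 W.
I_p = P_in/V_p = 1.5177×10^7/132000 = 115 A.

I_p ≈ 115 A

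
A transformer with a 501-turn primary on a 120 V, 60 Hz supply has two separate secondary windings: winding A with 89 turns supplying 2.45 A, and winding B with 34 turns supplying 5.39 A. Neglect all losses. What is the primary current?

V_A = 120 × 89/501 = 21.317 V; V_B = 120 × 34/501 = 8.1437 V.
P_out = V_A I_A + V_B I_B = 21.317×2.45 + 8.1437×5.39 = 52.228 + 43.895 = 96.122 W.
Ideal ⇒ P_in = P_out, so I_p = P_out/V_p = 96.122/120 = 0.801 A.

I_p ≈ 0.801 A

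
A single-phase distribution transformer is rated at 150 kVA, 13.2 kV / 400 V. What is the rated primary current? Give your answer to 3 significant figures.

I_p = S/V_p = 150000/13200 = 11.4 A.

I_p ≈ 11.4 A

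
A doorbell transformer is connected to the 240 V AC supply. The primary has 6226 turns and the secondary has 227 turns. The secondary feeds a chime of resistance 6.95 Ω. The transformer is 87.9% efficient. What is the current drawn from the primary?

V_s = 240 × 227/6226 = 8.7504 V.
I_s = V_s/R = 8.7504/6.95 = 1.2591 A.
P_out = V_s I_s = 8.7504 × 1.2591 = 11.017 W.
P_in = P_out/η = 11.017/0.879 = 12.534 W.
I_p = P_in/V_p = 12.534/240 = 0.0522 A.

I_p ≈ 0.0522 A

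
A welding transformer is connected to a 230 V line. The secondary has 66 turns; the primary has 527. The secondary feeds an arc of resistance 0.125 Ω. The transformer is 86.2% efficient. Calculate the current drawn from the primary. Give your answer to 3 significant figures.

I_p ≈ 33.5 A

V_s = 230 × 66/527 = 28.805 V.
I_s = V_s/R = 28.805/0.125 = 230.44 A.
P_out = V_s I_s = 28.805 × 230.44 = 6637.6 W.
P_in = P_out/η = 6637.6/0.862 = 7700.3 W.
I_p = P_in/V_p = 7700.3/230 = 33.5 A.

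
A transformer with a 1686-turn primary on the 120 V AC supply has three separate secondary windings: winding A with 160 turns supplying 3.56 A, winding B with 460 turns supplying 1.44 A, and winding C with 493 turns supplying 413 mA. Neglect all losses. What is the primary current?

V_A = 120 × 160/1686 = 11.388 V; V_B = 120 × 460/1686 = 32.740 V; V_C = 120 × 493/1686 = 35.089 V.
P_out = V_A I_A + V_B I_B + V_C I_C = 11.388×3.56 + 32.740×1.44 + 35.089×0.413 = 40.541 + 47.146 + 14.492 = 102.18 W.
Ideal ⇒ P_in = P_out, so I_p = P_out/V_p = 102.18/120 = 0.851 A.

I_p ≈ 0.851 A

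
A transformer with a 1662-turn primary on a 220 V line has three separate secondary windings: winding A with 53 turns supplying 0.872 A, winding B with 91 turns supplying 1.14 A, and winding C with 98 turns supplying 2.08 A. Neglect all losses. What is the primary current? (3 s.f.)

V_A = 220 × 53/1662 = 7.0156 V; V_B = 220 × 91/1662 = 12.046 V; V_C = 220 × 98/1662 = 12.972 V.
P_out = V_A I_A + V_B I_B + V_C I_C = 7.0156×0.872 + 12.046×1.14 + 12.972×2.08 = 6.1176 + 13.732 + 26.982 = 46.832 W.
Ideal ⇒ P_in = P_out, so I_p = P_out/V_p = 46.832/220 = 0.213 A.

I_p ≈ 0.213 A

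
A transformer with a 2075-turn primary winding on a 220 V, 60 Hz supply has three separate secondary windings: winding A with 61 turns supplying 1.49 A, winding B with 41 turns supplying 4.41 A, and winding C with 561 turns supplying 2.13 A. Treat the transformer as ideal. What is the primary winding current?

V_A = 220 × 61/2075 = 6.4675 V; V_B = 220 × 41/2075 = 4.3470 V; V_C = 220 × 561/2075 = 59.480 V.
P_out = V_A I_A + V_B I_B + V_C I_C = 6.4675×1.49 + 4.3470×4.41 + 59.480×2.13 = 9.6365 + 19.170 + 126.69 = 155.50 W.
Ideal ⇒ P_in = P_out, so I_p = P_out/V_p = 155.50/220 = 0.707 A.

I_p ≈ 0.707 A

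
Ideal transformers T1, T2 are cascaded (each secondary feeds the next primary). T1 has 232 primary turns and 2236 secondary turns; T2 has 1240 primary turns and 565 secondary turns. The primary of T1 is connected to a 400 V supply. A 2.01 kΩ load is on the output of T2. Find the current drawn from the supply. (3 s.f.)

I_supply ≈ 3.84 A

Secondary of T1: V = 400.00 × 2236/232 = 3855.2 V.
Secondary of T2: V = 3855.2 × 565/1240 = 1756.6 V.
I_load = 1756.6/2010 = 0.87393 A, so P_out = 1756.6 × 0.87393 = 1535.1 W.
All ideal ⇒ P_in = P_out, so I_supply = 1535.1/400 = 3.84 A.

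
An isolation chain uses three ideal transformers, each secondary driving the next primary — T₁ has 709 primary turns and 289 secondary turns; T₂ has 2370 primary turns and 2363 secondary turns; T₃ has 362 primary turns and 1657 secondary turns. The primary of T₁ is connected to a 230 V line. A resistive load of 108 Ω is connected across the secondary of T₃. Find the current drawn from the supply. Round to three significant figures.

I_supply ≈ 7.37 A

After T₁: V = 230.00 × 289/709 = 93.752 V.
After T₂: V = 93.752 × 2363/2370 = 93.475 V.
After T₃: V = 93.475 × 1657/362 = 427.87 V.
I_load = 427.87/108 = 3.9617 A, so P_out = 427.87 × 3.9617 = 1695.1 W.
All ideal ⇒ P_in = P_out, so I_supply = 1695.1/230 = 7.37 A.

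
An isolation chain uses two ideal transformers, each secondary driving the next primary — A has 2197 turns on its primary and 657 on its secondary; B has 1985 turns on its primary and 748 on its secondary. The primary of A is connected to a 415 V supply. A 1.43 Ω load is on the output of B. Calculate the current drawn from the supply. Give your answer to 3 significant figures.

I_supply ≈ 3.69 A

Secondary of A: V = 415.00 × 657/2197 = 124.10 V.
Secondary of B: V = 124.10 × 748/1985 = 46.765 V.
I_load = 46.765/1.43 = 32.703 A, so P_out = 46.765 × 32.703 = 1529.4 W.
All ideal ⇒ P_in = P_out, so I_supply = 1529.4/415 = 3.69 A.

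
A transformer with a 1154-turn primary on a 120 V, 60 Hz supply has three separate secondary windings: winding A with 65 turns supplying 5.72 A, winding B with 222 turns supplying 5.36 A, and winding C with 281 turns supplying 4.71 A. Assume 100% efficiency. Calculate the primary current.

I_p ≈ 2.50 A

V_A = 120 × 65/1154 = 6.7591 V; V_B = 120 × 222/1154 = 23.085 V; V_C = 120 × 281/1154 = 29.220 V.
P_out = V_A I_A + V_B I_B + V_C I_C = 6.7591×5.72 + 23.085×5.36 + 29.220×4.71 = 38.662 + 123.74 + 137.63 = 300.02 W.
Ideal ⇒ P_in = P_out, so I_p = P_out/V_p = 300.02/120 = 2.50 A.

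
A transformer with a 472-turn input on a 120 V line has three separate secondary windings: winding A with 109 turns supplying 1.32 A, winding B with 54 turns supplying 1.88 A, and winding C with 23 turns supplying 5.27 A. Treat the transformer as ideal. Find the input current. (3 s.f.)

I_in ≈ 0.777 A

V_A = 120 × 109/472 = 27.712 V; V_B = 120 × 54/472 = 13.729 V; V_C = 120 × 23/472 = 5.8475 V.
P_out = V_A I_A + V_B I_B + V_C I_C = 27.712×1.32 + 13.729×1.88 + 5.8475×5.27 = 36.580 + 25.810 + 30.816 = 93.206 W.
Ideal ⇒ P_in = P_out, so I_in = P_out/V_in = 93.206/120 = 0.777 A.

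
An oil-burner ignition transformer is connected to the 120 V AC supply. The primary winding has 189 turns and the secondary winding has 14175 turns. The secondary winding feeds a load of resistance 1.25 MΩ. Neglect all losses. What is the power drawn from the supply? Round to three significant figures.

V_s = V_p × N_s/N_p = 120 × 14175/189 = 9000.0 V.
I_s = V_s/R = 9000.0/(1.25×10^6) = 0.0072000 A.
I_p = I_s × N_s/N_p = 0.0072000 × 14175/189 = 0.54000 A.
P = V_p I_p = 120 × 0.54000 = 64.8 W.

P ≈ 64.8 W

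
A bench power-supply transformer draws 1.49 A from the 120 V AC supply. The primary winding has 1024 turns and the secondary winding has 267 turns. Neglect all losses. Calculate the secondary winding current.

I_s ≈ 5.71 A

I_s/I_p = N_p/N_s, so I_s = 1.49 × 1024/267 = 5.71 A.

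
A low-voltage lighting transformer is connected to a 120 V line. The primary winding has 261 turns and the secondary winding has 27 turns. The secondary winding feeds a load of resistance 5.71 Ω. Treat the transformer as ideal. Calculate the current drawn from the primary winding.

I_p ≈ 0.225 A

V_s = V_p × N_s/N_p = 120 × 27/261 = 12.414 V.
I_s = V_s/R = 12.414/5.71 = 2.1740 A.
For an ideal transformer I_p N_p = I_s N_s, so I_p = 2.1740 × 27/261 = 0.225 A.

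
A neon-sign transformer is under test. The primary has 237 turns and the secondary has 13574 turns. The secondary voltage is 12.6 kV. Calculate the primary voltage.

V_p ≈ 220 V

V_p/V_s = N_p/N_s, so V_p = 12600 × 237/13574 = 220 V.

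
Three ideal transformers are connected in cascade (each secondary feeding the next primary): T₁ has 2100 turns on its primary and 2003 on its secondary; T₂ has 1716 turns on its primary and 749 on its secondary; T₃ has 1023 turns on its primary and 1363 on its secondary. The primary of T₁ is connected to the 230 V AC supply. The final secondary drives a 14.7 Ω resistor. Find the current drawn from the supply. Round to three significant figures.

After T₁: V = 230.00 × 2003/2100 = 219.38 V.
After T₂: V = 219.38 × 749/1716 = 95.753 V.
After T₃: V = 95.753 × 1363/1023 = 127.58 V.
I_load = 127.58/14.7 = 8.6787 A, so P_out = 127.58 × 8.6787 = 1107.2 W.
All ideal ⇒ P_in = P_out, so I_supply = 1107.2/230 = 4.81 A.

I_supply ≈ 4.81 A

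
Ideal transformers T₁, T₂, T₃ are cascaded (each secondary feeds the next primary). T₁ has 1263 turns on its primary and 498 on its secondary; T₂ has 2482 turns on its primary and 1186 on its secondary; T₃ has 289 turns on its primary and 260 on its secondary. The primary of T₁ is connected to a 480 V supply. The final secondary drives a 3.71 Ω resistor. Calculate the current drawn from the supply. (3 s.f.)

After T₁: V = 480.00 × 498/1263 = 189.26 V.
After T₂: V = 189.26 × 1186/2482 = 90.438 V.
After T₃: V = 90.438 × 260/289 = 81.363 V.
I_load = 81.363/3.71 = 21.931 A, so P_out = 81.363 × 21.931 = 1784.3 W.
All ideal ⇒ P_in = P_out, so I_supply = 1784.3/480 = 3.72 A.

I_supply ≈ 3.72 A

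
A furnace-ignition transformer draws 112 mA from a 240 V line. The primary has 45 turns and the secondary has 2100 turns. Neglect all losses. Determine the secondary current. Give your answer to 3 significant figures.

I_s/I_p = N_p/N_s, so I_s = 0.112 × 45/2100 = 0.00240 A.

I_s ≈ 0.00240 A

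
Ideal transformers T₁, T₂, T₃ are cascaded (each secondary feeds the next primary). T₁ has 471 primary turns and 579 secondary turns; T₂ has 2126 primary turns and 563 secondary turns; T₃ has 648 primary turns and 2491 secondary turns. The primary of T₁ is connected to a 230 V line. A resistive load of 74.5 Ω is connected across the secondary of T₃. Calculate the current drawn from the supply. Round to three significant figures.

After T₁: V = 230.00 × 579/471 = 282.74 V.
After T₂: V = 282.74 × 563/2126 = 74.874 V.
After T₃: V = 74.874 × 2491/648 = 287.83 V.
I_load = 287.83/74.5 = 3.8634 A, so P_out = 287.83 × 3.8634 = 1112.0 W.
All ideal ⇒ P_in = P_out, so I_supply = 1112.0/230 = 4.83 A.

I_supply ≈ 4.83 A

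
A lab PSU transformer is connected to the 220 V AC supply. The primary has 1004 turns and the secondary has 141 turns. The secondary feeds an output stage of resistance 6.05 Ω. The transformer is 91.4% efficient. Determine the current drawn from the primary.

V_s = 220 × 141/1004 = 30.896 V.
I_s = V_s/R = 30.896/6.05 = 5.1068 A.
P_out = V_s I_s = 30.896 × 5.1068 = 157.78 W.
P_in = P_out/η = 157.78/0.914 = 172.63 W.
I_p = P_in/V_p = 172.63/220 = 0.785 A.

I_p ≈ 0.785 A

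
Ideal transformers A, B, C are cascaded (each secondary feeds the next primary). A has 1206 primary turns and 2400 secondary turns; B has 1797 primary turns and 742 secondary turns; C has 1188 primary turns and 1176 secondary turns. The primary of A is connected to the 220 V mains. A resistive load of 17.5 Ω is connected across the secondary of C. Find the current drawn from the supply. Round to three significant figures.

I_supply ≈ 8.32 A

Secondary of A: V = 220.00 × 2400/1206 = 437.81 V.
Secondary of B: V = 437.81 × 742/1797 = 180.78 V.
Secondary of C: V = 180.78 × 1176/1188 = 178.95 V.
I_load = 178.95/17.5 = 10.226 A, so P_out = 178.95 × 10.226 = 1829.9 W.
All ideal ⇒ P_in = P_out, so I_supply = 1829.9/220 = 8.32 A.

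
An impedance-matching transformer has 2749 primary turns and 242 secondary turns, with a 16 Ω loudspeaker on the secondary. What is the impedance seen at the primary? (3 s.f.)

Z_p ≈ 2060 Ω

Z_p = (N_p/N_s)² × Z_s = (2749/242)² × 16 = 2060 Ω.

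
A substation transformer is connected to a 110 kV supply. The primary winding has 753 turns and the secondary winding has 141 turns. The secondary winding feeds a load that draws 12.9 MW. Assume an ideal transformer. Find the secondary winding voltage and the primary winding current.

V_s ≈ 20600 V, I_p ≈ 117 A

V_s = V_p × N_s/N_p = 110000 × 141/753 = 20598 V.
I_s = P/V_s = 1.29×10^7/20598 = 626.29 A.
I_p = I_s × N_s/N_p = 626.29 × 141/753 = 117 A.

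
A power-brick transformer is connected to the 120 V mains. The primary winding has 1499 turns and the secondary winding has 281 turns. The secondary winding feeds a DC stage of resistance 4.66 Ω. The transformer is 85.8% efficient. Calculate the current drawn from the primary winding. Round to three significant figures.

V_s = 120 × 281/1499 = 22.495 V.
I_s = V_s/R = 22.495/4.66 = 4.8273 A.
P_out = V_s I_s = 22.495 × 4.8273 = 108.59 W.
P_in = P_out/η = 108.59/0.858 = 126.56 W.
I_p = P_in/V_p = 126.56/120 = 1.05 A.

I_p ≈ 1.05 A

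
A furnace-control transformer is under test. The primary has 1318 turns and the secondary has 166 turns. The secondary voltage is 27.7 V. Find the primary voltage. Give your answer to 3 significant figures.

V_p/V_s = N_p/N_s, so V_p = 27.7 × 1318/166 = 220 V.

V_p ≈ 220 V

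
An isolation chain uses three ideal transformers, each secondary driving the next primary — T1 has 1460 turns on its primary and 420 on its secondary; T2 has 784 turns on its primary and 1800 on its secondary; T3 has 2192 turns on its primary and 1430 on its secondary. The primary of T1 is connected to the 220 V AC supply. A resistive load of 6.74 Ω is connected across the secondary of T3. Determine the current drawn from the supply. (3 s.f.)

I_supply ≈ 6.06 A

After T1: V = 220.00 × 420/1460 = 63.288 V.
After T2: V = 63.288 × 1800/784 = 145.30 V.
After T3: V = 145.30 × 1430/2192 = 94.792 V.
I_load = 94.792/6.74 = 14.064 A, so P_out = 94.792 × 14.064 = 1333.2 W.
All ideal ⇒ P_in = P_out, so I_supply = 1333.2/220 = 6.06 A.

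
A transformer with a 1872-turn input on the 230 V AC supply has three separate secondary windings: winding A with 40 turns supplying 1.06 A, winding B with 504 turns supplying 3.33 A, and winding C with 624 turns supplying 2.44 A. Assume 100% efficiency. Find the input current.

I_in ≈ 1.73 A

V_A = 230 × 40/1872 = 4.9145 V; V_B = 230 × 504/1872 = 61.923 V; V_C = 230 × 624/1872 = 76.667 V.
P_out = V_A I_A + V_B I_B + V_C I_C = 4.9145×1.06 + 61.923×3.33 + 76.667×2.44 = 5.2094 + 206.20 + 187.07 = 398.48 W.
Ideal ⇒ P_in = P_out, so I_in = P_out/V_in = 398.48/230 = 1.73 A.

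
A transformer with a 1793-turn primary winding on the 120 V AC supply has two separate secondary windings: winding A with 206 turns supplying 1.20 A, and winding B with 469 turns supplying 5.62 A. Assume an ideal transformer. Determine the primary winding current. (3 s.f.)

I_p ≈ 1.61 A

V_A = 120 × 206/1793 = 13.787 V; V_B = 120 × 469/1793 = 31.389 V.
P_out = V_A I_A + V_B I_B = 13.787×1.20 + 31.389×5.62 = 16.544 + 176.40 = 192.95 W.
Ideal ⇒ P_in = P_out, so I_p = P_out/V_p = 192.95/120 = 1.61 A.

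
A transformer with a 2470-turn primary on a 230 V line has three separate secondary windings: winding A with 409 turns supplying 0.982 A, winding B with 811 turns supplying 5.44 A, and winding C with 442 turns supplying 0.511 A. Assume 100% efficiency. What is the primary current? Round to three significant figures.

I_p ≈ 2.04 A

V_A = 230 × 409/2470 = 38.085 V; V_B = 230 × 811/2470 = 75.518 V; V_C = 230 × 442/2470 = 41.158 V.
P_out = V_A I_A + V_B I_B + V_C I_C = 38.085×0.982 + 75.518×5.44 + 41.158×0.511 = 37.399 + 410.82 + 21.032 = 469.25 W.
Ideal ⇒ P_in = P_out, so I_p = P_out/V_p = 469.25/230 = 2.04 A.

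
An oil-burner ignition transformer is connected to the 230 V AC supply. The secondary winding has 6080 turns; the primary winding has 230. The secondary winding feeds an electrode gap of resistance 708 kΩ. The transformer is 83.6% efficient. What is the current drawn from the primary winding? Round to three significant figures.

I_p ≈ 0.272 A

V_s = 230 × 6080/230 = 6080.0 V.
I_s = V_s/R = 6080.0/708000 = 0.0085876 A.
P_out = V_s I_s = 6080.0 × 0.0085876 = 52.212 W.
P_in = P_out/η = 52.212/0.836 = 62.455 W.
I_p = P_in/V_p = 62.455/230 = 0.272 A.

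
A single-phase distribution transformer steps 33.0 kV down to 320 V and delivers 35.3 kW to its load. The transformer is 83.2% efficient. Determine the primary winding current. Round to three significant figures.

P_in = P_out/η = 35300/0.832 = 42428 W.
I_p = P_in/V_p = 42428/33000 = 1.29 A.

I_p ≈ 1.29 A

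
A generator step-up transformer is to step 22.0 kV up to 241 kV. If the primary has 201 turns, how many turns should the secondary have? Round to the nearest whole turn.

N_s/N_p = V_s/V_p, so N_s = 201 × 241000/22000 = 2201.9 ≈ 2202 turns.

N_s = 2202 turns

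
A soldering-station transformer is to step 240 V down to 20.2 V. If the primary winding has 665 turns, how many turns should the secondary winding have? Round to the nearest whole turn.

N_s/N_p = V_s/V_p, so N_s = 665 × 20.2/240 = 56.0 ≈ 56 turns.

N_s = 56 turns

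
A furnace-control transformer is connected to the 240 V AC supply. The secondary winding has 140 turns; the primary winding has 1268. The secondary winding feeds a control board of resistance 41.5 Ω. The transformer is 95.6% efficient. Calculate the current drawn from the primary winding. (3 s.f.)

V_s = 240 × 140/1268 = 26.498 V.
I_s = V_s/R = 26.498/41.5 = 0.63852 A.
P_out = V_s I_s = 26.498 × 0.63852 = 16.920 W.
P_in = P_out/η = 16.920/0.956 = 17.698 W.
I_p = P_in/V_p = 17.698/240 = 0.0737 A.

I_p ≈ 0.0737 A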